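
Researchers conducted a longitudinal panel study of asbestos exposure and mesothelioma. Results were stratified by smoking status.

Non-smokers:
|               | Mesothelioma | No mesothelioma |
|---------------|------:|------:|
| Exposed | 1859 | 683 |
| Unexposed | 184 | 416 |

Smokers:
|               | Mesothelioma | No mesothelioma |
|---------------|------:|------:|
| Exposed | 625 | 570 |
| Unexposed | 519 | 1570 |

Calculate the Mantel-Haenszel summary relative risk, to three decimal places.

2.228

RR_MH = Σ(aᵢ·n₀ᵢ/nᵢ) / Σ(cᵢ·n₁ᵢ/nᵢ), with n₁ᵢ = aᵢ+bᵢ (exposed), n₀ᵢ = cᵢ+dᵢ (unexposed), nᵢ = n₁ᵢ+n₀ᵢ.
Stratum 1 (Non-smokers): n₁ = 2542, n₀ = 600, n = 3142; a·n₀/n = 1859·600/3142 = 354.9968; c·n₁/n = 184·2542/3142 = 148.8631
Stratum 2 (Smokers): n₁ = 1195, n₀ = 2089, n = 3284; a·n₀/n = 625·2089/3284 = 397.5716; c·n₁/n = 519·1195/3284 = 188.8566
RR_MH = (354.9968 + 397.5716) / (148.8631 + 188.8566) = 752.5684 / 337.7197 = 2.22838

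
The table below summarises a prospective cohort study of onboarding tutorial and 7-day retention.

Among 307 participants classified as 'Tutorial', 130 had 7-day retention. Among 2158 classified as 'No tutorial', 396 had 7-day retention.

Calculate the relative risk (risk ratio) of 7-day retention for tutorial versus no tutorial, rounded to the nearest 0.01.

2.31

From the description: a = 130, b = 177, c = 396, d = 1762.
Risk in exposed = 130/307 = 0.42345; risk in unexposed = 396/2158 = 0.18350.
RR = 0.42345 / 0.18350 = 2.30760
The risk among the exposed is 2.31 times that among the unexposed.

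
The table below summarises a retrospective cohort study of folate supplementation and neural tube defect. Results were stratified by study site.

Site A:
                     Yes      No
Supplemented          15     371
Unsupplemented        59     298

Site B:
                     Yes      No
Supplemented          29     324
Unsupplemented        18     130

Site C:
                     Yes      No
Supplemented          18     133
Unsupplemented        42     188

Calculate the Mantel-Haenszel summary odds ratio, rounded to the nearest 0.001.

0.402

OR_MH = Σ(aᵢdᵢ/nᵢ) / Σ(bᵢcᵢ/nᵢ), where nᵢ is the stratum total.
Stratum 1 (Site A): n = 743; a·d/n = 15·298/743 = 6.0162; b·c/n = 371·59/743 = 29.4603
Stratum 2 (Site B): n = 501; a·d/n = 29·130/501 = 7.5250; b·c/n = 324·18/501 = 11.6407
Stratum 3 (Site C): n = 381; a·d/n = 18·188/381 = 8.8819; b·c/n = 133·42/381 = 14.6614
OR_MH = (6.0162 + 7.5250 + 8.8819) / (29.4603 + 11.6407 + 14.6614) = 22.4230 / 55.7624 = 0.40212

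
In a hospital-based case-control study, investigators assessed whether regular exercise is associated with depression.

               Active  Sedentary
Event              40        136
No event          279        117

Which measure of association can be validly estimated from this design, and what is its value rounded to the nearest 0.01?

Reading the table with exposure as columns: a = 40 (Active, case), b = 279 (Active, non-case), c = 136 (Sedentary, case), d = 117.
This is a hospital-based case-control study: participants were sampled on outcome status, so risks in the source population cannot be estimated directly — relative risk is not valid here. The odds ratio is the appropriate measure.
OR = (a·d)/(b·c) = (40 × 117) / (279 × 136) = 4680 / 37944 = 0.12334

0.12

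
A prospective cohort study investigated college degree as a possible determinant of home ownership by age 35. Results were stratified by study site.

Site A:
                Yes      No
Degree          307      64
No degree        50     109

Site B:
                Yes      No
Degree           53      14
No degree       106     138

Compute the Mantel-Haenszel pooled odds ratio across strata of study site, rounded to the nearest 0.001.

8.017

OR_MH = Σ(aᵢdᵢ/nᵢ) / Σ(bᵢcᵢ/nᵢ), where nᵢ is the stratum total.
Stratum 1 (Site A): n = 530; a·d/n = 307·109/530 = 63.1377; b·c/n = 64·50/530 = 6.0377
Stratum 2 (Site B): n = 311; a·d/n = 53·138/311 = 23.5177; b·c/n = 14·106/311 = 4.7717
OR_MH = (63.1377 + 23.5177) / (6.0377 + 4.7717) = 86.6554 / 10.8094 = 8.01664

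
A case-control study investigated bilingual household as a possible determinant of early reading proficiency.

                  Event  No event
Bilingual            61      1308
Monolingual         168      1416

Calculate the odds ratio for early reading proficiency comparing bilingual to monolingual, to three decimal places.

Cells: a = 61, b = 1308, c = 168, d = 1416.
OR = (a·d)/(b·c) = (61 × 1416) / (1308 × 168) = 86376 / 219744 = 0.39308
Exposure is associated with lower odds of early reading proficiency (OR = 0.39 < 1).

0.393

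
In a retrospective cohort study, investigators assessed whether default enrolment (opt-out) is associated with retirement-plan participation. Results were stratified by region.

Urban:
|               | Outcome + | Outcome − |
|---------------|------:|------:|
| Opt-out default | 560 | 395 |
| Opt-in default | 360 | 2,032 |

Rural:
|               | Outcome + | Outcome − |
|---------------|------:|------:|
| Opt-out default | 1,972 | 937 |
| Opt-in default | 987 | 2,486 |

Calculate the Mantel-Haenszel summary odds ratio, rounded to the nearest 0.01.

OR_MH = Σ(aᵢdᵢ/nᵢ) / Σ(bᵢcᵢ/nᵢ), where nᵢ is the stratum total.
Stratum 1 (Urban): n = 3347; a·d/n = 560·2032/3347 = 339.9821; b·c/n = 395·360/3347 = 42.4858
Stratum 2 (Rural): n = 6382; a·d/n = 1972·2486/6382 = 768.1592; b·c/n = 937·987/6382 = 144.9105
OR_MH = (339.9821 + 768.1592) / (42.4858 + 144.9105) = 1108.1413 / 187.3963 = 5.91336

5.91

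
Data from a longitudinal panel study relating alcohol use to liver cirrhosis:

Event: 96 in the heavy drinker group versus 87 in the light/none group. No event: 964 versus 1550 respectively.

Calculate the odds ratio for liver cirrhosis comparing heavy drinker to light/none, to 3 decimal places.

1.774

From the description: a = 96, b = 964, c = 87, d = 1550.
OR = (a·d)/(b·c) = (96 × 1550) / (964 × 87) = 148800 / 83868 = 1.77422
The odds of liver cirrhosis are about 1.77 times as high in the heavy drinker group.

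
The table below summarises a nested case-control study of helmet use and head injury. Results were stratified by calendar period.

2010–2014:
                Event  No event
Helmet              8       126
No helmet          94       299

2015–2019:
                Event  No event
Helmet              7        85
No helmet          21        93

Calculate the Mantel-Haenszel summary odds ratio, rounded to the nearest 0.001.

OR_MH = Σ(aᵢdᵢ/nᵢ) / Σ(bᵢcᵢ/nᵢ), where nᵢ is the stratum total.
Stratum 1 (2010–2014): n = 527; a·d/n = 8·299/527 = 4.5389; b·c/n = 126·94/527 = 22.4744
Stratum 2 (2015–2019): n = 206; a·d/n = 7·93/206 = 3.1602; b·c/n = 85·21/206 = 8.6650
OR_MH = (4.5389 + 3.1602) / (22.4744 + 8.6650) = 7.6991 / 31.1394 = 0.24725

0.247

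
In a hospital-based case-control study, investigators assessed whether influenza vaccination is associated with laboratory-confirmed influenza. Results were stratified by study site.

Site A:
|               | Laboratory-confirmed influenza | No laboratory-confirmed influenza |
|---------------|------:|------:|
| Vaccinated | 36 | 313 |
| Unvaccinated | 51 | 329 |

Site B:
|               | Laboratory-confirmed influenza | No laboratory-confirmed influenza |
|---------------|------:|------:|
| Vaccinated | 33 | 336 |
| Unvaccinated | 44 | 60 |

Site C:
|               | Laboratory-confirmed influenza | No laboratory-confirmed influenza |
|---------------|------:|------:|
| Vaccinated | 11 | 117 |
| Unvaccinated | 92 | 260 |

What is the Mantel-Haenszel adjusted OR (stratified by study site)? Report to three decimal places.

OR_MH = Σ(aᵢdᵢ/nᵢ) / Σ(bᵢcᵢ/nᵢ), where nᵢ is the stratum total.
Stratum 1 (Site A): n = 729; a·d/n = 36·329/729 = 16.2469; b·c/n = 313·51/729 = 21.8971
Stratum 2 (Site B): n = 473; a·d/n = 33·60/473 = 4.1860; b·c/n = 336·44/473 = 31.2558
Stratum 3 (Site C): n = 480; a·d/n = 11·260/480 = 5.9583; b·c/n = 117·92/480 = 22.4250
OR_MH = (16.2469 + 4.1860 + 5.9583) / (21.8971 + 31.2558 + 22.4250) = 26.3913 / 75.5779 = 0.34919

0.349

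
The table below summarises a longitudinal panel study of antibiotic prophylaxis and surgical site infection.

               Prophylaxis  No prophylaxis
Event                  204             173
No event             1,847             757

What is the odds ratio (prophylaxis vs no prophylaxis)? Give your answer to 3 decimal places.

0.483

Reading the table with exposure as columns: a = 204 (Prophylaxis, case), b = 1847 (Prophylaxis, non-case), c = 173 (No prophylaxis, case), d = 757.
OR = (a·d)/(b·c) = (204 × 757) / (1847 × 173) = 154428 / 319531 = 0.48330
Exposure is associated with lower odds of surgical site infection (OR = 0.48 < 1).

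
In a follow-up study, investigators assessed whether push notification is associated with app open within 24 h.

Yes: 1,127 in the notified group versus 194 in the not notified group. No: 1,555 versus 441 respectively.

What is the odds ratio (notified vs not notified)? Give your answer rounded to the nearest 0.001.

1.648

From the description: a = 1127, b = 1555, c = 194, d = 441.
OR = (a·d)/(b·c) = (1127 × 441) / (1555 × 194) = 497007 / 301670 = 1.64752
The odds of app open within 24 h are about 1.65 times as high in the notified group.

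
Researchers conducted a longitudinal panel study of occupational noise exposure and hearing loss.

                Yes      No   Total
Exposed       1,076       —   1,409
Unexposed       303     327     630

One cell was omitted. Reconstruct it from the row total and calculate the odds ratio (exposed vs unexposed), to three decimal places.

The missing cell is in the exposed row: 1409 − 1076 = 333.
So a = 1076, b = 333, c = 303, d = 327.
OR = (a·d)/(b·c) = (1076 × 327) / (333 × 303) = 351852 / 100899 = 3.48717

3.487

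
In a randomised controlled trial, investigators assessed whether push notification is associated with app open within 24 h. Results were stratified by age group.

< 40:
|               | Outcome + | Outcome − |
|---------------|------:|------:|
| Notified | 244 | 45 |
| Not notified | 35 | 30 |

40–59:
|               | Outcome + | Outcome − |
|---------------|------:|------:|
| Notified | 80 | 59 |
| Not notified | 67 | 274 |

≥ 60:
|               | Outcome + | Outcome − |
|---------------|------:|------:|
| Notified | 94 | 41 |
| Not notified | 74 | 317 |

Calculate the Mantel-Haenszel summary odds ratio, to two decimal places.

6.67

OR_MH = Σ(aᵢdᵢ/nᵢ) / Σ(bᵢcᵢ/nᵢ), where nᵢ is the stratum total.
Stratum 1 (< 40): n = 354; a·d/n = 244·30/354 = 20.6780; b·c/n = 45·35/354 = 4.4492
Stratum 2 (40–59): n = 480; a·d/n = 80·274/480 = 45.6667; b·c/n = 59·67/480 = 8.2354
Stratum 3 (≥ 60): n = 526; a·d/n = 94·317/526 = 56.6502; b·c/n = 41·74/526 = 5.7681
OR_MH = (20.6780 + 45.6667 + 56.6502) / (4.4492 + 8.2354 + 5.7681) = 122.9948 / 18.4526 = 6.66544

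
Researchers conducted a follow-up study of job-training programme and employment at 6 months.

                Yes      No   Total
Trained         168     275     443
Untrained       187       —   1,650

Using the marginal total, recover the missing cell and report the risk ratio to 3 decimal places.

3.346

The missing cell is in the unexposed row: 1650 − 187 = 1463.
So a = 168, b = 275, c = 187, d = 1463.
RR = [a/(a+b)] / [c/(c+d)] = (168/443) / (187/1650) = 0.37923/0.11333 = 3.34617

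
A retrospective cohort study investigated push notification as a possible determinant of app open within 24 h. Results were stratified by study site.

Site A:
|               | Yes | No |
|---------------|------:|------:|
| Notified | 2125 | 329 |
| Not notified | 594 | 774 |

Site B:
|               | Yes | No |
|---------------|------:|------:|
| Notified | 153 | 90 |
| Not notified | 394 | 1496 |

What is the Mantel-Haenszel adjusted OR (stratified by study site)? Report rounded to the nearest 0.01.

7.93

OR_MH = Σ(aᵢdᵢ/nᵢ) / Σ(bᵢcᵢ/nᵢ), where nᵢ is the stratum total.
Stratum 1 (Site A): n = 3822; a·d/n = 2125·774/3822 = 430.3375; b·c/n = 329·594/3822 = 51.1319
Stratum 2 (Site B): n = 2133; a·d/n = 153·1496/2133 = 107.3080; b·c/n = 90·394/2133 = 16.6245
OR_MH = (430.3375 + 107.3080) / (51.1319 + 16.6245) = 537.6455 / 67.7563 = 7.93498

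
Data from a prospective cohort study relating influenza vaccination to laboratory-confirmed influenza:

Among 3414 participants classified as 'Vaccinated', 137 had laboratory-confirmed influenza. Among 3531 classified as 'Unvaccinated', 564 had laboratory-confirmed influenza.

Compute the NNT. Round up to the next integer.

9

Risk in treated group = 137/3414 = 0.04013; risk in control = 564/3531 = 0.15973.
Absolute risk reduction = 0.15973 − 0.04013 = 0.11960
NNT = 1 / ARR = 1 / 0.11960 = 8.361 → round up → 9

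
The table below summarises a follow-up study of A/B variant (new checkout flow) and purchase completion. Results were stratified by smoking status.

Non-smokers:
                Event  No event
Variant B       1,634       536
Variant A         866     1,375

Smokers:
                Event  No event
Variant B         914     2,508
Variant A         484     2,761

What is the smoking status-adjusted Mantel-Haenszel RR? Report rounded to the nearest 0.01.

1.89

RR_MH = Σ(aᵢ·n₀ᵢ/nᵢ) / Σ(cᵢ·n₁ᵢ/nᵢ), with n₁ᵢ = aᵢ+bᵢ (exposed), n₀ᵢ = cᵢ+dᵢ (unexposed), nᵢ = n₁ᵢ+n₀ᵢ.
Stratum 1 (Non-smokers): n₁ = 2170, n₀ = 2241, n = 4411; a·n₀/n = 1634·2241/4411 = 830.1505; c·n₁/n = 866·2170/4411 = 426.0304
Stratum 2 (Smokers): n₁ = 3422, n₀ = 3245, n = 6667; a·n₀/n = 914·3245/6667 = 444.8673; c·n₁/n = 484·3422/6667 = 248.4248
RR_MH = (830.1505 + 444.8673) / (426.0304 + 248.4248) = 1275.0178 / 674.4552 = 1.89044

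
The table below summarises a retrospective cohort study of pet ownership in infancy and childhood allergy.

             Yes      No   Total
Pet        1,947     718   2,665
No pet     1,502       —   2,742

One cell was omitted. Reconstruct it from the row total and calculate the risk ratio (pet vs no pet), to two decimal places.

1.33

The missing cell is in the unexposed row: 2742 − 1502 = 1240.
So a = 1947, b = 718, c = 1502, d = 1240.
RR = [a/(a+b)] / [c/(c+d)] = (1947/2665) / (1502/2742) = 0.73058/0.54778 = 1.33372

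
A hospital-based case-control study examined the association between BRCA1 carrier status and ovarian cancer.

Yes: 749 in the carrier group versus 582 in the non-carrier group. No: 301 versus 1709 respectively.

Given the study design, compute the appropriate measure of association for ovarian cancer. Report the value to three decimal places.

From the description: a = 749, b = 301, c = 582, d = 1709.
This is a hospital-based case-control study: participants were sampled on outcome status, so risks in the source population cannot be estimated directly — relative risk is not valid here. The odds ratio is the appropriate measure.
OR = (a·d)/(b·c) = (749 × 1709) / (301 × 582) = 1280041 / 175182 = 7.30692

7.307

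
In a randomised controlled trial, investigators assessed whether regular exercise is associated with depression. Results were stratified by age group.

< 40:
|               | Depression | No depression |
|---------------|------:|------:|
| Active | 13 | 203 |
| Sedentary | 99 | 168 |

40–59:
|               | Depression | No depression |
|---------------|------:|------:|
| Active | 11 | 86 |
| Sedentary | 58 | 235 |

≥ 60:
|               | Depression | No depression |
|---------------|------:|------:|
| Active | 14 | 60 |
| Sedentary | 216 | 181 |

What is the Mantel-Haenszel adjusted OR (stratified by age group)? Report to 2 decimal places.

OR_MH = Σ(aᵢdᵢ/nᵢ) / Σ(bᵢcᵢ/nᵢ), where nᵢ is the stratum total.
Stratum 1 (< 40): n = 483; a·d/n = 13·168/483 = 4.5217; b·c/n = 203·99/483 = 41.6087
Stratum 2 (40–59): n = 390; a·d/n = 11·235/390 = 6.6282; b·c/n = 86·58/390 = 12.7897
Stratum 3 (≥ 60): n = 471; a·d/n = 14·181/471 = 5.3800; b·c/n = 60·216/471 = 27.5159
OR_MH = (4.5217 + 6.6282 + 5.3800) / (41.6087 + 12.7897 + 27.5159) = 16.5300 / 81.9144 = 0.20180

0.20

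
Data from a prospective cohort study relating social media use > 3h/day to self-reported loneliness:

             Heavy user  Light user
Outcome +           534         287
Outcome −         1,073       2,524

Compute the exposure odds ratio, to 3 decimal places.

4.377

Reading the table with exposure as columns: a = 534 (Heavy user, case), b = 1073 (Heavy user, non-case), c = 287 (Light user, case), d = 2524.
OR = (a·d)/(b·c) = (534 × 2524) / (1073 × 287) = 1347816 / 307951 = 4.37672
The odds of self-reported loneliness are about 4.38 times as high in the heavy user group.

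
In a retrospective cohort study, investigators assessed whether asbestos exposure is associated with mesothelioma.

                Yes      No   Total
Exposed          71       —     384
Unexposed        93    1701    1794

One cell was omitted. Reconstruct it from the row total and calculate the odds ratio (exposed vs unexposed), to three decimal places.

4.149

The missing cell is in the exposed row: 384 − 71 = 313.
So a = 71, b = 313, c = 93, d = 1701.
OR = (a·d)/(b·c) = (71 × 1701) / (313 × 93) = 120771 / 29109 = 4.14892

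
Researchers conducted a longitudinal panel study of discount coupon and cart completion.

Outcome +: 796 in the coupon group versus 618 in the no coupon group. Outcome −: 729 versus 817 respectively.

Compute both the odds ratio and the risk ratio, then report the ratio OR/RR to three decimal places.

From the description: a = 796, b = 729, c = 618, d = 817.
OR = (796·817)/(729·618) = 650332/450522 = 1.44351
Risk in exposed = 796/1525 = 0.52197; risk in unexposed = 618/1435 = 0.43066; RR = 1.21201
OR/RR = 1.44351 / 1.21201 = 1.19100
The outcome is not rare, so the OR lies further from 1 than the RR.

1.191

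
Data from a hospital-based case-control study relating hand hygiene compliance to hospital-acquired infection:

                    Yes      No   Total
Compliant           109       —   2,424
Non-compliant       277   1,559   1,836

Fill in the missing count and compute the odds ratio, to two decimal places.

0.26

The missing cell is in the exposed row: 2424 − 109 = 2315.
So a = 109, b = 2315, c = 277, d = 1559.
OR = (a·d)/(b·c) = (109 × 1559) / (2315 × 277) = 169931 / 641255 = 0.26500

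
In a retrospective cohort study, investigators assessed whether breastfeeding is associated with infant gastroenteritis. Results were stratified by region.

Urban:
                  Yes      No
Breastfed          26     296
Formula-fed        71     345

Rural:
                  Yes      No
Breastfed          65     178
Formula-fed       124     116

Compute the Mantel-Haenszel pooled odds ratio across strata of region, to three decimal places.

OR_MH = Σ(aᵢdᵢ/nᵢ) / Σ(bᵢcᵢ/nᵢ), where nᵢ is the stratum total.
Stratum 1 (Urban): n = 738; a·d/n = 26·345/738 = 12.1545; b·c/n = 296·71/738 = 28.4770
Stratum 2 (Rural): n = 483; a·d/n = 65·116/483 = 15.6108; b·c/n = 178·124/483 = 45.6977
OR_MH = (12.1545 + 15.6108) / (28.4770 + 45.6977) = 27.7652 / 74.1747 = 0.37432

0.374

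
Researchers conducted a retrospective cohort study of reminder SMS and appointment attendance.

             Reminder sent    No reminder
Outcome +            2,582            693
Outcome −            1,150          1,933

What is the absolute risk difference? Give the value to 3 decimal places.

Reading the table with exposure as columns: a = 2582 (Reminder sent, case), b = 1150 (Reminder sent, non-case), c = 693 (No reminder, case), d = 1933.
Risk in exposed = 2582/3732 = 0.691854; risk in unexposed = 693/2626 = 0.263899.
Risk difference = 0.691854 − 0.263899 = 0.427955

0.428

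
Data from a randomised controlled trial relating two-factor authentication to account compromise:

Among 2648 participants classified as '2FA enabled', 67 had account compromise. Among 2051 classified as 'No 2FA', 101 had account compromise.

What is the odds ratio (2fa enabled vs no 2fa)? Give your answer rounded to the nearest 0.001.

0.501

From the description: a = 67, b = 2581, c = 101, d = 1950.
OR = (a·d)/(b·c) = (67 × 1950) / (2581 × 101) = 130650 / 260681 = 0.50119
Exposure is associated with lower odds of account compromise (OR = 0.50 < 1).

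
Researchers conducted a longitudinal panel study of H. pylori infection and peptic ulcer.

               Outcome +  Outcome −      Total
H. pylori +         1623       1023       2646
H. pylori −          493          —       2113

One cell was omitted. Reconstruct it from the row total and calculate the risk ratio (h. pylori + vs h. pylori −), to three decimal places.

The missing cell is in the unexposed row: 2113 − 493 = 1620.
So a = 1623, b = 1023, c = 493, d = 1620.
RR = [a/(a+b)] / [c/(c+d)] = (1623/2646) / (493/2113) = 0.61338/0.23332 = 2.62894

2.629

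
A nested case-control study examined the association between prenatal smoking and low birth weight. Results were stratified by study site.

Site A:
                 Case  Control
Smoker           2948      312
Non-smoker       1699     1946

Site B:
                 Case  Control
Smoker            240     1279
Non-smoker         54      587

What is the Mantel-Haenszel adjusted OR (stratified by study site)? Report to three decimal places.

8.240

OR_MH = Σ(aᵢdᵢ/nᵢ) / Σ(bᵢcᵢ/nᵢ), where nᵢ is the stratum total.
Stratum 1 (Site A): n = 6905; a·d/n = 2948·1946/6905 = 830.8194; b·c/n = 312·1699/6905 = 76.7687
Stratum 2 (Site B): n = 2160; a·d/n = 240·587/2160 = 65.2222; b·c/n = 1279·54/2160 = 31.9750
OR_MH = (830.8194 + 65.2222) / (76.7687 + 31.9750) = 896.0416 / 108.7437 = 8.23994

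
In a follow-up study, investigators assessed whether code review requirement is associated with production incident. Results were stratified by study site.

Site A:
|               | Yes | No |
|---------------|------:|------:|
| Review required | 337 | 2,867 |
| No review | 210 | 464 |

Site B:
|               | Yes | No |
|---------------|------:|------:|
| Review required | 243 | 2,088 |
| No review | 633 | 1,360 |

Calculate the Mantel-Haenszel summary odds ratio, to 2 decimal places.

OR_MH = Σ(aᵢdᵢ/nᵢ) / Σ(bᵢcᵢ/nᵢ), where nᵢ is the stratum total.
Stratum 1 (Site A): n = 3878; a·d/n = 337·464/3878 = 40.3218; b·c/n = 2867·210/3878 = 155.2527
Stratum 2 (Site B): n = 4324; a·d/n = 243·1360/4324 = 76.4292; b·c/n = 2088·633/4324 = 305.6670
OR_MH = (40.3218 + 76.4292) / (155.2527 + 305.6670) = 116.7510 / 460.9197 = 0.25330

0.25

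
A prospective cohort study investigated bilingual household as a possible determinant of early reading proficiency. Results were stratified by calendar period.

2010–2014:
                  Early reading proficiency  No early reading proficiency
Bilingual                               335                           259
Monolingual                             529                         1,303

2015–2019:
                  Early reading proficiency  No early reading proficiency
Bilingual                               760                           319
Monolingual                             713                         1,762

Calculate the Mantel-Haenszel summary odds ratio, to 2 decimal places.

OR_MH = Σ(aᵢdᵢ/nᵢ) / Σ(bᵢcᵢ/nᵢ), where nᵢ is the stratum total.
Stratum 1 (2010–2014): n = 2426; a·d/n = 335·1303/2426 = 179.9279; b·c/n = 259·529/2426 = 56.4761
Stratum 2 (2015–2019): n = 3554; a·d/n = 760·1762/3554 = 376.7923; b·c/n = 319·713/3554 = 63.9975
OR_MH = (179.9279 + 376.7923) / (56.4761 + 63.9975) = 556.7202 / 120.4736 = 4.62110

4.62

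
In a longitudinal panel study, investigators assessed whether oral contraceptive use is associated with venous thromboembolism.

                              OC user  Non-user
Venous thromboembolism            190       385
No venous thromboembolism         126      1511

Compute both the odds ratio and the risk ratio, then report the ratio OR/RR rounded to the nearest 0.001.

1.999

Reading the table with exposure as columns: a = 190 (OC user, case), b = 126 (OC user, non-case), c = 385 (Non-user, case), d = 1511.
OR = (190·1511)/(126·385) = 287090/48510 = 5.91816
Risk in exposed = 190/316 = 0.60127; risk in unexposed = 385/1896 = 0.20306; RR = 2.96104
OR/RR = 5.91816 / 2.96104 = 1.99868
The outcome is not rare, so the OR lies further from 1 than the RR.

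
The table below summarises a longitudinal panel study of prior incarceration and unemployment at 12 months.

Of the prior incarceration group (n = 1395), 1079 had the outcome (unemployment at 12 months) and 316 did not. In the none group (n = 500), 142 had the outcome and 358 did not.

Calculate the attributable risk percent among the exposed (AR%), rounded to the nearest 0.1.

From the description: a = 1079, b = 316, c = 142, d = 358.
Risk in exposed = 1079/1395 = 0.77348; risk in unexposed = 142/500 = 0.28400.
RR = 0.77348/0.28400 = 2.72351
AR% = (RR − 1)/RR × 100 = (2.72351 − 1)/2.72351 × 100 = 63.2827%

63.3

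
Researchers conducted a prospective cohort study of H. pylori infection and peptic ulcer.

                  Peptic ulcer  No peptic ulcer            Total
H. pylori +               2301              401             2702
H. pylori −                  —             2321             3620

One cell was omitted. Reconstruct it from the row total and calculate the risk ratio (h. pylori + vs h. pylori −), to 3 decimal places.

2.373

The missing cell is in the unexposed row: 3620 − 2321 = 1299.
So a = 2301, b = 401, c = 1299, d = 2321.
RR = [a/(a+b)] / [c/(c+d)] = (2301/2702) / (1299/3620) = 0.85159/0.35884 = 2.37318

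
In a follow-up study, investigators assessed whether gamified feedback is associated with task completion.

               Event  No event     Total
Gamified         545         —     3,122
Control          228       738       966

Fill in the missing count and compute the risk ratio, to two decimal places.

The missing cell is in the exposed row: 3122 − 545 = 2577.
So a = 545, b = 2577, c = 228, d = 738.
RR = [a/(a+b)] / [c/(c+d)] = (545/3122) / (228/966) = 0.17457/0.23602 = 0.73962

0.74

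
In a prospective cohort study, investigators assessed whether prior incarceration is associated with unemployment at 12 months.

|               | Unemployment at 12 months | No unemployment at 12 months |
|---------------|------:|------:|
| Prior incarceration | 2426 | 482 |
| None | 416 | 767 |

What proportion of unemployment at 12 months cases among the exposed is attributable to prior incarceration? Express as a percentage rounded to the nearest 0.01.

57.85

Cells: a = 2426, b = 482, c = 416, d = 767.
Risk in exposed = 2426/2908 = 0.83425; risk in unexposed = 416/1183 = 0.35165.
RR = 0.83425/0.35165 = 2.37240
AR% = (RR − 1)/RR × 100 = (2.37240 − 1)/2.37240 × 100 = 57.8486%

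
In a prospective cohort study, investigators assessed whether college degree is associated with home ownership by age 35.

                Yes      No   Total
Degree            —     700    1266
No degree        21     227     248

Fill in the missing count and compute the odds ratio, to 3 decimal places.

The missing cell is in the exposed row: 1266 − 700 = 566.
So a = 566, b = 700, c = 21, d = 227.
OR = (a·d)/(b·c) = (566 × 227) / (700 × 21) = 128482 / 14700 = 8.74027

8.740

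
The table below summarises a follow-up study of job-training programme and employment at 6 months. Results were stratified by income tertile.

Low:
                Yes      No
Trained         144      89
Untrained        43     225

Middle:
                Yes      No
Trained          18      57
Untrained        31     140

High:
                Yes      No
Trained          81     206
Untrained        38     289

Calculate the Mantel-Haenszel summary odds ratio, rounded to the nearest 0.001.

OR_MH = Σ(aᵢdᵢ/nᵢ) / Σ(bᵢcᵢ/nᵢ), where nᵢ is the stratum total.
Stratum 1 (Low): n = 501; a·d/n = 144·225/501 = 64.6707; b·c/n = 89·43/501 = 7.6387
Stratum 2 (Middle): n = 246; a·d/n = 18·140/246 = 10.2439; b·c/n = 57·31/246 = 7.1829
Stratum 3 (High): n = 614; a·d/n = 81·289/614 = 38.1254; b·c/n = 206·38/614 = 12.7492
OR_MH = (64.6707 + 10.2439 + 38.1254) / (7.6387 + 7.1829 + 12.7492) = 113.0400 / 27.5708 = 4.09998

4.100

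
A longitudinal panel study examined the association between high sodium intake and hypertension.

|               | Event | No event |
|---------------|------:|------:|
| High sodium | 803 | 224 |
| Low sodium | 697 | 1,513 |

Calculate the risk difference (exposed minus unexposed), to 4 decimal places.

Cells: a = 803, b = 224, c = 697, d = 1513.
Risk in exposed = 803/1027 = 0.781889; risk in unexposed = 697/2210 = 0.315385.
Risk difference = 0.781889 − 0.315385 = 0.466504

0.4665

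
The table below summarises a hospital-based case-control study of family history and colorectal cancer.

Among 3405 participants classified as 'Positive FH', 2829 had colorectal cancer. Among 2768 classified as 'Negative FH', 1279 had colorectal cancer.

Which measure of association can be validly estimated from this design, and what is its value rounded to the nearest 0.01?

5.72

From the description: a = 2829, b = 576, c = 1279, d = 1489.
This is a hospital-based case-control study: participants were sampled on outcome status, so risks in the source population cannot be estimated directly — relative risk is not valid here. The odds ratio is the appropriate measure.
OR = (a·d)/(b·c) = (2829 × 1489) / (576 × 1279) = 4212381 / 736704 = 5.71787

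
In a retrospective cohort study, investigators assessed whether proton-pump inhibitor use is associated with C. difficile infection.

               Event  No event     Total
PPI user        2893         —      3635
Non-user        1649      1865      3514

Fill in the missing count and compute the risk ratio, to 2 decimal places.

The missing cell is in the exposed row: 3635 − 2893 = 742.
So a = 2893, b = 742, c = 1649, d = 1865.
RR = [a/(a+b)] / [c/(c+d)] = (2893/3635) / (1649/3514) = 0.79587/0.46927 = 1.69600

1.70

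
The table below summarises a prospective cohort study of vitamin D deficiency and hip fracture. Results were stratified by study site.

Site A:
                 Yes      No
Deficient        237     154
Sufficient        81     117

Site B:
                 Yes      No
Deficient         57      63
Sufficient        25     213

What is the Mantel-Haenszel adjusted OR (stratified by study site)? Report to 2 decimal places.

OR_MH = Σ(aᵢdᵢ/nᵢ) / Σ(bᵢcᵢ/nᵢ), where nᵢ is the stratum total.
Stratum 1 (Site A): n = 589; a·d/n = 237·117/589 = 47.0781; b·c/n = 154·81/589 = 21.1783
Stratum 2 (Site B): n = 358; a·d/n = 57·213/358 = 33.9134; b·c/n = 63·25/358 = 4.3994
OR_MH = (47.0781 + 33.9134) / (21.1783 + 4.3994) = 80.9915 / 25.5777 = 3.16649

3.17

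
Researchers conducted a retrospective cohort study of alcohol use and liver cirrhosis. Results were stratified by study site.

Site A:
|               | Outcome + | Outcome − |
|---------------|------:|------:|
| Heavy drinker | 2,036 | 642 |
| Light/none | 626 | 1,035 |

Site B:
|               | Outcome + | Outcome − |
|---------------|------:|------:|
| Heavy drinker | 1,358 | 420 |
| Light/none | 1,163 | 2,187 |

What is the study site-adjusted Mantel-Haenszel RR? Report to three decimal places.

RR_MH = Σ(aᵢ·n₀ᵢ/nᵢ) / Σ(cᵢ·n₁ᵢ/nᵢ), with n₁ᵢ = aᵢ+bᵢ (exposed), n₀ᵢ = cᵢ+dᵢ (unexposed), nᵢ = n₁ᵢ+n₀ᵢ.
Stratum 1 (Site A): n₁ = 2678, n₀ = 1661, n = 4339; a·n₀/n = 2036·1661/4339 = 779.3953; c·n₁/n = 626·2678/4339 = 386.3628
Stratum 2 (Site B): n₁ = 1778, n₀ = 3350, n = 5128; a·n₀/n = 1358·3350/5128 = 887.1490; c·n₁/n = 1163·1778/5128 = 403.2399
RR_MH = (779.3953 + 887.1490) / (386.3628 + 403.2399) = 1666.5442 / 789.6026 = 2.11061

2.111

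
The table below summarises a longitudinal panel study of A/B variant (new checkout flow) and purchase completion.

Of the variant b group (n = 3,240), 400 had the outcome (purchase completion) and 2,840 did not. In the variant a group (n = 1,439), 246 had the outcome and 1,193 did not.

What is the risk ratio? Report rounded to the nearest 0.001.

From the description: a = 400, b = 2840, c = 246, d = 1193.
Risk in exposed = 400/3240 = 0.12346; risk in unexposed = 246/1439 = 0.17095.
RR = 0.12346 / 0.17095 = 0.72217
The risk is 28% lower among the exposed than among the unexposed.

0.722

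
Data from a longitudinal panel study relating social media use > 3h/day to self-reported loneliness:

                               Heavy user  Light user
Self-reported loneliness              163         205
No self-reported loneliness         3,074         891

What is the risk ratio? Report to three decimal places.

Reading the table with exposure as columns: a = 163 (Heavy user, case), b = 3074 (Heavy user, non-case), c = 205 (Light user, case), d = 891.
Risk in exposed = 163/3237 = 0.05036; risk in unexposed = 205/1096 = 0.18704.
RR = 0.05036 / 0.18704 = 0.26922
The risk is 73% lower among the exposed than among the unexposed.

0.269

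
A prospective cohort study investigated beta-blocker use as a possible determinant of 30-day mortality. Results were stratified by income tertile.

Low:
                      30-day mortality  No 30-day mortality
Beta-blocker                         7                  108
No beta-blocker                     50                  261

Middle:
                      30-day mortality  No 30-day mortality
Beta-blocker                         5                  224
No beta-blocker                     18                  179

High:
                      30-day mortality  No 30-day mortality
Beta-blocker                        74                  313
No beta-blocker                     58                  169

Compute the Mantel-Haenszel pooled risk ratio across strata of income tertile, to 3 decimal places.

RR_MH = Σ(aᵢ·n₀ᵢ/nᵢ) / Σ(cᵢ·n₁ᵢ/nᵢ), with n₁ᵢ = aᵢ+bᵢ (exposed), n₀ᵢ = cᵢ+dᵢ (unexposed), nᵢ = n₁ᵢ+n₀ᵢ.
Stratum 1 (Low): n₁ = 115, n₀ = 311, n = 426; a·n₀/n = 7·311/426 = 5.1103; c·n₁/n = 50·115/426 = 13.4977
Stratum 2 (Middle): n₁ = 229, n₀ = 197, n = 426; a·n₀/n = 5·197/426 = 2.3122; c·n₁/n = 18·229/426 = 9.6761
Stratum 3 (High): n₁ = 387, n₀ = 227, n = 614; a·n₀/n = 74·227/614 = 27.3583; c·n₁/n = 58·387/614 = 36.5570
RR_MH = (5.1103 + 2.3122 + 27.3583) / (13.4977 + 9.6761 + 36.5570) = 34.7808 / 59.7307 = 0.58229

0.582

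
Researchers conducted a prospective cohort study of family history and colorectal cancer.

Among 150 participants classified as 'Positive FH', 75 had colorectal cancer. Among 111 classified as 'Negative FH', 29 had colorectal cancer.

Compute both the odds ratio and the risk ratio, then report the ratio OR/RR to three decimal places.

1.477

From the description: a = 75, b = 75, c = 29, d = 82.
OR = (75·82)/(75·29) = 6150/2175 = 2.82759
Risk in exposed = 75/150 = 0.50000; risk in unexposed = 29/111 = 0.26126; RR = 1.91379
OR/RR = 2.82759 / 1.91379 = 1.47748
The outcome is not rare, so the OR lies further from 1 than the RR.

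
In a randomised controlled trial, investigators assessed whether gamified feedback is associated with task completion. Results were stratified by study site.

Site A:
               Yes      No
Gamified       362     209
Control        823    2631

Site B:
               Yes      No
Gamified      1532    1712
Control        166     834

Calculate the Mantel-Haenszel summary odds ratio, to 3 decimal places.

4.901

OR_MH = Σ(aᵢdᵢ/nᵢ) / Σ(bᵢcᵢ/nᵢ), where nᵢ is the stratum total.
Stratum 1 (Site A): n = 4025; a·d/n = 362·2631/4025 = 236.6266; b·c/n = 209·823/4025 = 42.7347
Stratum 2 (Site B): n = 4244; a·d/n = 1532·834/4244 = 301.0575; b·c/n = 1712·166/4244 = 66.9632
OR_MH = (236.6266 + 301.0575) / (42.7347 + 66.9632) = 537.6841 / 109.6979 = 4.90150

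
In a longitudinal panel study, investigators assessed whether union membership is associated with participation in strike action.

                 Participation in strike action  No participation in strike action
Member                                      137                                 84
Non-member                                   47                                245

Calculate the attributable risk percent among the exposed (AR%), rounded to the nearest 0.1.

74.0

Cells: a = 137, b = 84, c = 47, d = 245.
Risk in exposed = 137/221 = 0.61991; risk in unexposed = 47/292 = 0.16096.
RR = 0.61991/0.16096 = 3.85135
AR% = (RR − 1)/RR × 100 = (3.85135 − 1)/3.85135 × 100 = 74.0351%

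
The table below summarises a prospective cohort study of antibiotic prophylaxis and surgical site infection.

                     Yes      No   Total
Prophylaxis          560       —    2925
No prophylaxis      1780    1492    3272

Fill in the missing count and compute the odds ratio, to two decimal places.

The missing cell is in the exposed row: 2925 − 560 = 2365.
So a = 560, b = 2365, c = 1780, d = 1492.
OR = (a·d)/(b·c) = (560 × 1492) / (2365 × 1780) = 835520 / 4209700 = 0.19847

0.20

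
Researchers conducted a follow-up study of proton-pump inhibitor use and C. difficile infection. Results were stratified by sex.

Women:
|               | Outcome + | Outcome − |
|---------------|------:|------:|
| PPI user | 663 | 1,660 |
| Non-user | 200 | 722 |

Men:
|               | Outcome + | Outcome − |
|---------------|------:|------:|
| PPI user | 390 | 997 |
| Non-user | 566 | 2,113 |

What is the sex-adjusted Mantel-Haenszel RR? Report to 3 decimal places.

1.324

RR_MH = Σ(aᵢ·n₀ᵢ/nᵢ) / Σ(cᵢ·n₁ᵢ/nᵢ), with n₁ᵢ = aᵢ+bᵢ (exposed), n₀ᵢ = cᵢ+dᵢ (unexposed), nᵢ = n₁ᵢ+n₀ᵢ.
Stratum 1 (Women): n₁ = 2323, n₀ = 922, n = 3245; a·n₀/n = 663·922/3245 = 188.3778; c·n₁/n = 200·2323/3245 = 143.1741
Stratum 2 (Men): n₁ = 1387, n₀ = 2679, n = 4066; a·n₀/n = 390·2679/4066 = 256.9626; c·n₁/n = 566·1387/4066 = 193.0748
RR_MH = (188.3778 + 256.9626) / (143.1741 + 193.0748) = 445.3404 / 336.2489 = 1.32444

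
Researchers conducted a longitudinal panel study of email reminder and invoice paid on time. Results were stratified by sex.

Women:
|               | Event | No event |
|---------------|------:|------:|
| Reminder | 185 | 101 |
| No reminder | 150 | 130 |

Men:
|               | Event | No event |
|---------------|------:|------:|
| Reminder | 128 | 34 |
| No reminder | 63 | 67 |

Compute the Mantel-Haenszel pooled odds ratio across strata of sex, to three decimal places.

2.107

OR_MH = Σ(aᵢdᵢ/nᵢ) / Σ(bᵢcᵢ/nᵢ), where nᵢ is the stratum total.
Stratum 1 (Women): n = 566; a·d/n = 185·130/566 = 42.4912; b·c/n = 101·150/566 = 26.7668
Stratum 2 (Men): n = 292; a·d/n = 128·67/292 = 29.3699; b·c/n = 34·63/292 = 7.3356
OR_MH = (42.4912 + 29.3699) / (26.7668 + 7.3356) = 71.8610 / 34.1024 = 2.10721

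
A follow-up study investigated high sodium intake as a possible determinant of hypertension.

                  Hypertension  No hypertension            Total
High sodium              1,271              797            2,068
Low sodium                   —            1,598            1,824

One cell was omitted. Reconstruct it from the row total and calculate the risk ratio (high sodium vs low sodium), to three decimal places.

4.960

The missing cell is in the unexposed row: 1824 − 1598 = 226.
So a = 1271, b = 797, c = 226, d = 1598.
RR = [a/(a+b)] / [c/(c+d)] = (1271/2068) / (226/1824) = 0.61460/0.12390 = 4.96034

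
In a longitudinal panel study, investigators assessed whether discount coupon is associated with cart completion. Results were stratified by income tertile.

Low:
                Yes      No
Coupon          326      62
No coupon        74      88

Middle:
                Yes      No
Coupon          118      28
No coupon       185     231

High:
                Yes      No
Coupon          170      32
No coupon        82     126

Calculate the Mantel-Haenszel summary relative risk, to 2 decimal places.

RR_MH = Σ(aᵢ·n₀ᵢ/nᵢ) / Σ(cᵢ·n₁ᵢ/nᵢ), with n₁ᵢ = aᵢ+bᵢ (exposed), n₀ᵢ = cᵢ+dᵢ (unexposed), nᵢ = n₁ᵢ+n₀ᵢ.
Stratum 1 (Low): n₁ = 388, n₀ = 162, n = 550; a·n₀/n = 326·162/550 = 96.0218; c·n₁/n = 74·388/550 = 52.2036
Stratum 2 (Middle): n₁ = 146, n₀ = 416, n = 562; a·n₀/n = 118·416/562 = 87.3452; c·n₁/n = 185·146/562 = 48.0605
Stratum 3 (High): n₁ = 202, n₀ = 208, n = 410; a·n₀/n = 170·208/410 = 86.2439; c·n₁/n = 82·202/410 = 40.4000
RR_MH = (96.0218 + 87.3452 + 86.2439) / (52.2036 + 48.0605 + 40.4000) = 269.6109 / 140.6641 = 1.91670

1.92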